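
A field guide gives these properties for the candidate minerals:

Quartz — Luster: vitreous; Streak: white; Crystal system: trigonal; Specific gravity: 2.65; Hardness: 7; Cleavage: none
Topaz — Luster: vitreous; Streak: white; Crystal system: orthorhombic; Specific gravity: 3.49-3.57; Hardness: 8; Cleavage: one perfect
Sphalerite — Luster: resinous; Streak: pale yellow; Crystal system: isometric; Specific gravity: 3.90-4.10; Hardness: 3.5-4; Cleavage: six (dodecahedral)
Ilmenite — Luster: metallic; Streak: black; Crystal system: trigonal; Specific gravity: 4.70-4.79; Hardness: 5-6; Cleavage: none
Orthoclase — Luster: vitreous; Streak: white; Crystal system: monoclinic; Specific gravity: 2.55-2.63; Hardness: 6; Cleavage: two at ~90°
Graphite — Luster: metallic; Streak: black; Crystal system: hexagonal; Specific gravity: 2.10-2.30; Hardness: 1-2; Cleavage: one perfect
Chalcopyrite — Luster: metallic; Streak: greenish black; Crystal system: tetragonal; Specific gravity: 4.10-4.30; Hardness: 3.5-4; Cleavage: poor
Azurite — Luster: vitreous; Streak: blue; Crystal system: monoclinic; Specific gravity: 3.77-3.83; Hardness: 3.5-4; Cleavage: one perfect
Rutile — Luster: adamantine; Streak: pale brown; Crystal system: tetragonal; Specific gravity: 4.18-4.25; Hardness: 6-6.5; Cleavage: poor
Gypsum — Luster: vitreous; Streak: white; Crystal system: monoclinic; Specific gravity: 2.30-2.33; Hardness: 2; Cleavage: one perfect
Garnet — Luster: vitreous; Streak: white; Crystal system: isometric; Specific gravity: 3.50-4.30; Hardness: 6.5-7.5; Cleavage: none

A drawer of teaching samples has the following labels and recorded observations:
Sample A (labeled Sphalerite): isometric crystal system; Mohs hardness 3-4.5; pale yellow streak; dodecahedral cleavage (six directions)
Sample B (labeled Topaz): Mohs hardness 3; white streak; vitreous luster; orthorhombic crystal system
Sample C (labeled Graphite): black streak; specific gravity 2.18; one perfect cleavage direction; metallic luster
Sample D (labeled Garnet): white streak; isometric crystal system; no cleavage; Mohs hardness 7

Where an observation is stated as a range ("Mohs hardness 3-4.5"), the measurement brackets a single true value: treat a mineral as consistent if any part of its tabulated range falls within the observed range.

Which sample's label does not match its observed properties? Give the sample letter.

B

Sample A: nothing contradicts Sphalerite.
Sample B: Mohs hardness 3 is outside the reference for Topaz (hardness 8) — mislabeled.
Sample C: nothing contradicts Graphite.
Sample D: nothing contradicts Garnet.
Sample B is the mislabeled one.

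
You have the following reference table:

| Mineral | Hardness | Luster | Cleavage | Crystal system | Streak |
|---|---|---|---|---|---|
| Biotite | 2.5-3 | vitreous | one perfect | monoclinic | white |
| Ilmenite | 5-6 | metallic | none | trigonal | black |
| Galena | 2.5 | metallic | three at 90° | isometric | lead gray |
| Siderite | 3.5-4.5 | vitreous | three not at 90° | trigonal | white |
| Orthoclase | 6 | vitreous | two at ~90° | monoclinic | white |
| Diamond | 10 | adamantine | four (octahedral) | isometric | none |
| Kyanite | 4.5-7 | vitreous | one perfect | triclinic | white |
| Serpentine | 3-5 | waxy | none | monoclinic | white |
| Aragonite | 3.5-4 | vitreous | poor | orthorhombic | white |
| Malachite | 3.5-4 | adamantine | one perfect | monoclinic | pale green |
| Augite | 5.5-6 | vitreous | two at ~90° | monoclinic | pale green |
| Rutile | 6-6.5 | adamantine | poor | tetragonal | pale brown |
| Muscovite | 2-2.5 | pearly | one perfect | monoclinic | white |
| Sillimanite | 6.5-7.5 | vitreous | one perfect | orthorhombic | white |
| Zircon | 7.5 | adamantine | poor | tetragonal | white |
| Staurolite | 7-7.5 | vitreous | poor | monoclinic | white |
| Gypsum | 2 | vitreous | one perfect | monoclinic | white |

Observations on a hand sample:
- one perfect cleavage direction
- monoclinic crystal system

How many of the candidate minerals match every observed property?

4

One perfect cleavage direction — leaves Biotite, Kyanite, Malachite, Muscovite, Sillimanite, Gypsum.
Monoclinic crystal system eliminates Kyanite, Sillimanite.
Consistent with every observation: Biotite, Gypsum, Malachite, Muscovite.
That is 4 minerals.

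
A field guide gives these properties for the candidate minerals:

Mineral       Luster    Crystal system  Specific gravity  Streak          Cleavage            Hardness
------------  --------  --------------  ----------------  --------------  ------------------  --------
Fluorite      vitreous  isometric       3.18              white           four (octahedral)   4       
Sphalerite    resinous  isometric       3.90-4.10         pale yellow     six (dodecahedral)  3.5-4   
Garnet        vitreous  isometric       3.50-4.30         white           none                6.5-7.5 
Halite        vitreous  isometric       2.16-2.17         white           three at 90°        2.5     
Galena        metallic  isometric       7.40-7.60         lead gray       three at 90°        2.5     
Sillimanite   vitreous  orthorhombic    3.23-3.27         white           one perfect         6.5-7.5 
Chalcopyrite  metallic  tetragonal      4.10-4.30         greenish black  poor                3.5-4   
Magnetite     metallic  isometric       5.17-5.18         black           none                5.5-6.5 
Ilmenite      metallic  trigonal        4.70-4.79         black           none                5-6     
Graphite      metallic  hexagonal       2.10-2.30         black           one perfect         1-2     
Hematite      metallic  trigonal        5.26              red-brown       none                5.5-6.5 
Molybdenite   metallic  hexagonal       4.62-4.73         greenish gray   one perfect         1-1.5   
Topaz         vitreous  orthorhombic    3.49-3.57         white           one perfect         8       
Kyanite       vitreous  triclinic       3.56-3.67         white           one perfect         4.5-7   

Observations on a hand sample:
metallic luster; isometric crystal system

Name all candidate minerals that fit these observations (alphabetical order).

Galena, Magnetite

Metallic luster: Galena, Chalcopyrite, Magnetite, Ilmenite, Graphite, Hematite, Molybdenite remain.
Isometric crystal system: narrows the field to Galena, Magnetite.
Remaining candidates: Galena, Magnetite.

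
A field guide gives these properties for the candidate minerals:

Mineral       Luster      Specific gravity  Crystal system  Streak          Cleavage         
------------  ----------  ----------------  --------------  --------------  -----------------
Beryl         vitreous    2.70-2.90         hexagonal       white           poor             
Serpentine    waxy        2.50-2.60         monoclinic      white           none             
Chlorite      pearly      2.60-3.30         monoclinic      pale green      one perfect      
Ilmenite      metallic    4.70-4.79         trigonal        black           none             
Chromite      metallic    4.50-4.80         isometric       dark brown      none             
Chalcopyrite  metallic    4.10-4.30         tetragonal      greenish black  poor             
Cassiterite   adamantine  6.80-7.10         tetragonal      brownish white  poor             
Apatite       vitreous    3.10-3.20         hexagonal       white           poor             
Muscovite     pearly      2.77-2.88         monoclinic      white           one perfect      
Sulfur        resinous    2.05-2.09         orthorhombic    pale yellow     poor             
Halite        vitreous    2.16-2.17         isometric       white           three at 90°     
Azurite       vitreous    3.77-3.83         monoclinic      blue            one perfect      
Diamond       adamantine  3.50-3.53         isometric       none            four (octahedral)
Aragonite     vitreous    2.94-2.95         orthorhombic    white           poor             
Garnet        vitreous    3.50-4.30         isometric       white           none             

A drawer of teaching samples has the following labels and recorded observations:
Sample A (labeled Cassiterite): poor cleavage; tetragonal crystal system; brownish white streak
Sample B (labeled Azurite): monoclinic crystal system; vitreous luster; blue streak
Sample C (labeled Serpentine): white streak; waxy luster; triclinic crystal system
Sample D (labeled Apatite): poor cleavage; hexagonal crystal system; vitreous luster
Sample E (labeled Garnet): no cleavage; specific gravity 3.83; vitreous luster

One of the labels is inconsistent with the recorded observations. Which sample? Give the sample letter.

C

Sample A: nothing contradicts Cassiterite.
Sample B: nothing contradicts Azurite.
Sample C: triclinic crystal system is outside the reference for Serpentine (monoclinic system) — mislabeled.
Sample D: nothing contradicts Apatite.
Sample E: nothing contradicts Garnet.
Sample C is the mislabeled one.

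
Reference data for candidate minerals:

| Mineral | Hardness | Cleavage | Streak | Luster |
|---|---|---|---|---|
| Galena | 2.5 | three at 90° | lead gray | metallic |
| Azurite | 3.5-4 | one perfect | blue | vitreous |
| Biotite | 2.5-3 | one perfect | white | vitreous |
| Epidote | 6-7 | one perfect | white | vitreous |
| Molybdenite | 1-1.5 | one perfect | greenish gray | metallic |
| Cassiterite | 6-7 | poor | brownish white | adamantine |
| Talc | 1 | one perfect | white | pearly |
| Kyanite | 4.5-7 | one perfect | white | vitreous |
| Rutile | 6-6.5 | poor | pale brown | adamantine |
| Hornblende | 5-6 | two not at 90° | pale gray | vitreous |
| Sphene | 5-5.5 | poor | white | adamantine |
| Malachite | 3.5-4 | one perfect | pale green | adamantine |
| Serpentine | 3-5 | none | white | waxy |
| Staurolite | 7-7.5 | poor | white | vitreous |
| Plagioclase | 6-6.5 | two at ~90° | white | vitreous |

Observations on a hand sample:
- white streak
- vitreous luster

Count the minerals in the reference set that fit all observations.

White streak: only Biotite, Epidote, Talc, Kyanite, Sphene, Serpentine, Staurolite, Plagioclase remain.
Vitreous luster rules out Talc, Sphene, Serpentine.
Consistent with every observation: Biotite, Epidote, Kyanite, Plagioclase, Staurolite.
That is 5 minerals.

5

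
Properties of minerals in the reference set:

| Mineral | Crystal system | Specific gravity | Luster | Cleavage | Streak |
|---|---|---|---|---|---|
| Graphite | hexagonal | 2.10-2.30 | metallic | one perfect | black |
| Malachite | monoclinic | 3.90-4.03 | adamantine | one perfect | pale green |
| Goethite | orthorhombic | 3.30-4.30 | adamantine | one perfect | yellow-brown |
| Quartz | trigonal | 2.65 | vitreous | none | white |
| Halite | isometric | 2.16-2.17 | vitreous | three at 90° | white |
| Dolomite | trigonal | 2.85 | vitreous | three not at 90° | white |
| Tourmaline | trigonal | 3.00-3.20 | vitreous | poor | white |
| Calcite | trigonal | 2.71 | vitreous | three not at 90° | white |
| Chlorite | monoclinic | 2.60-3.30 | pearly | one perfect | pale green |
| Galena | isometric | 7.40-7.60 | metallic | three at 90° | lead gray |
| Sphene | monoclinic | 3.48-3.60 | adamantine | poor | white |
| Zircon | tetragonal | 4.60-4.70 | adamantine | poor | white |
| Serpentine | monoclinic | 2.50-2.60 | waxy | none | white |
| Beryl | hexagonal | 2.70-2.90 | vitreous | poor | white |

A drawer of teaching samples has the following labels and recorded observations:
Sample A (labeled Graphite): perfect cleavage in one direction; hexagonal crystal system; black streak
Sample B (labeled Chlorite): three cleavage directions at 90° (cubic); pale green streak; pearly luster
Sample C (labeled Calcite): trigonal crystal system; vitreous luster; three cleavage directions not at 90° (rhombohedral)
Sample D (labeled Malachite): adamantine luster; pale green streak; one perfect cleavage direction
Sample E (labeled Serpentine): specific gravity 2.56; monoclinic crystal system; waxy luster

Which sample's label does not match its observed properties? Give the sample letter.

Sample A: all recorded properties match Graphite.
Sample B: Chlorite has cleavage one perfect, but the record shows three cleavage directions at 90° (cubic) — this label is wrong.
Sample C: all recorded properties match Calcite.
Sample D: all recorded properties match Malachite.
Sample E: all recorded properties match Serpentine.
The mislabeled specimen is B.

B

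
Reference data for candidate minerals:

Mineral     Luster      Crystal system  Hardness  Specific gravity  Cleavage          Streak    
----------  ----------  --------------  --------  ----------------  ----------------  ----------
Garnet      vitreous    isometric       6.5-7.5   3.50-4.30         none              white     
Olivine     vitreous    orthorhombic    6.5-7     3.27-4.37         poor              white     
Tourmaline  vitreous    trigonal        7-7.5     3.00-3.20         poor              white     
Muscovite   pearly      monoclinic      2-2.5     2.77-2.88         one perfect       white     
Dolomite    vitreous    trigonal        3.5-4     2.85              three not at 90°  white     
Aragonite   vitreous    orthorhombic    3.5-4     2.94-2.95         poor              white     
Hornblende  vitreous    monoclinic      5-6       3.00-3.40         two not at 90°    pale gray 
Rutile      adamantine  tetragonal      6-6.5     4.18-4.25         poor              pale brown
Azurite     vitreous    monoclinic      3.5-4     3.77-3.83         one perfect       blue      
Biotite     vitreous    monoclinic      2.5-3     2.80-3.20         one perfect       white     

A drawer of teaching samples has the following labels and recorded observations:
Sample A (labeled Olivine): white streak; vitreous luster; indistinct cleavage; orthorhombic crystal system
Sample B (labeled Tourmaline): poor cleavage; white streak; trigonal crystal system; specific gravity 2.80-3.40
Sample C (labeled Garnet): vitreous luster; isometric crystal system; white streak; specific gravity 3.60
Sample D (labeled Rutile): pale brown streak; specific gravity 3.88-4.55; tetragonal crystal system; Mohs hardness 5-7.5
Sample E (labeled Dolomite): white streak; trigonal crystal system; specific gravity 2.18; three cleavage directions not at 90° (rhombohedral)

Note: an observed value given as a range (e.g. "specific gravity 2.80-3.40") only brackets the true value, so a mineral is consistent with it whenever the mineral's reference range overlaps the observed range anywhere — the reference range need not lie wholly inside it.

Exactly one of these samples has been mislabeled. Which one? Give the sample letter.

E

Sample A: observations are consistent with Olivine.
Sample B: observations are consistent with Tourmaline.
Sample C: observations are consistent with Garnet.
Sample D: observations are consistent with Rutile.
Sample E: specific gravity 2.18 is outside the reference for Dolomite (SG 2.85) — mislabeled.
Only sample E is inconsistent with its label.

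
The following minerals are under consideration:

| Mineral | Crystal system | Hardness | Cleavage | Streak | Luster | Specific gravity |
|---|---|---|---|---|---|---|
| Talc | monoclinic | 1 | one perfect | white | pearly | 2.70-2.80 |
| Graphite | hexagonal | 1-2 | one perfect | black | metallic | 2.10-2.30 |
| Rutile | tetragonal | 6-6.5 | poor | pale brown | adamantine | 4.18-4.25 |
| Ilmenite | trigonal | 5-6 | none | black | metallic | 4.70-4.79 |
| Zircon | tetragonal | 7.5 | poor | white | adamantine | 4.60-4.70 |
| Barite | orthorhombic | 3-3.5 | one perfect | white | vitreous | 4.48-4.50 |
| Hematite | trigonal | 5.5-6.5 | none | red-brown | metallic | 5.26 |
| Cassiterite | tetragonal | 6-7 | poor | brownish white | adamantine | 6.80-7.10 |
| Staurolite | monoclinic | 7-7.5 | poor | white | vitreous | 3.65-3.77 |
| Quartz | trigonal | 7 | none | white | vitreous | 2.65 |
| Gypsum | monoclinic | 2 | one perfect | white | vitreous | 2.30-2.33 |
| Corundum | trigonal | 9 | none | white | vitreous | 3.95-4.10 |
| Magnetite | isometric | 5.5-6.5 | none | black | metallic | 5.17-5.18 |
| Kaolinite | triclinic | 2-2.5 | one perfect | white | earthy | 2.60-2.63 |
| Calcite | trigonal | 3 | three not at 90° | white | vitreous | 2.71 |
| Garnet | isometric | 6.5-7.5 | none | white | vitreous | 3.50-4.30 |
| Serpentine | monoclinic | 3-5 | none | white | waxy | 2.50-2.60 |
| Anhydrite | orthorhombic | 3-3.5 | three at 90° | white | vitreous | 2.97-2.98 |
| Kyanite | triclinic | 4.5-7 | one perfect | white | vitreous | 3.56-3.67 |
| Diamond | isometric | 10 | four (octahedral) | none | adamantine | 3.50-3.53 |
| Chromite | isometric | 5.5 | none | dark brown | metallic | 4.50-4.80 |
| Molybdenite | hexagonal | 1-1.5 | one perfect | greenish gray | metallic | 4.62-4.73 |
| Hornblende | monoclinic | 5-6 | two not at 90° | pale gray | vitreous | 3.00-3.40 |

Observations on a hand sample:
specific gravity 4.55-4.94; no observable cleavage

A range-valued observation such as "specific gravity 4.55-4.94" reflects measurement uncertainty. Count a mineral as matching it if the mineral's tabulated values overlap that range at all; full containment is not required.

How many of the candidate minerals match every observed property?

Specific gravity 4.55-4.94 — Ilmenite, Zircon, Chromite, Molybdenite remain.
No observable cleavage rules out Zircon, Molybdenite.
The minerals that satisfy all observations are Chromite, Ilmenite.
That is 2 minerals.

2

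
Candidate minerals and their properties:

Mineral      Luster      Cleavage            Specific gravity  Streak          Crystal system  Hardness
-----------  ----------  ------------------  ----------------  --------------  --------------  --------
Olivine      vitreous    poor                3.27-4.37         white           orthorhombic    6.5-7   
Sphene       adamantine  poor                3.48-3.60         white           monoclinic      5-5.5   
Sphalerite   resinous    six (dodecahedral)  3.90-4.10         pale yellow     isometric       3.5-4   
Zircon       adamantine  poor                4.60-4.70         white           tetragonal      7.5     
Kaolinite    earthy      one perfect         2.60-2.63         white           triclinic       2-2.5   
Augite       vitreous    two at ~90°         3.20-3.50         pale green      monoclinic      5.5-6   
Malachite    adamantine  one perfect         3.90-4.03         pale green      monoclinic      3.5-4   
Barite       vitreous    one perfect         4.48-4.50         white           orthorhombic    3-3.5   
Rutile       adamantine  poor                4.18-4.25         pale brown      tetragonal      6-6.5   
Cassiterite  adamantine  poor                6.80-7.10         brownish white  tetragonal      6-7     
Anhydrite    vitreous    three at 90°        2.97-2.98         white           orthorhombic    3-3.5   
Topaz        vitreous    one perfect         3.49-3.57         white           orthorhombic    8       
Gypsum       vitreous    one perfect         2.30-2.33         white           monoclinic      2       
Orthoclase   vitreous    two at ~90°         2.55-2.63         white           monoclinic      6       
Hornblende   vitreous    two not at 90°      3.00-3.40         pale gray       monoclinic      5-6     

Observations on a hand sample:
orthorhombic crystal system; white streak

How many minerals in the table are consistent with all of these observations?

4

Orthorhombic crystal system — Olivine, Barite, Anhydrite, Topaz remain.
White streak — consistent with all remaining minerals.
Consistent with every observation: Anhydrite, Barite, Olivine, Topaz.
That is 4 minerals.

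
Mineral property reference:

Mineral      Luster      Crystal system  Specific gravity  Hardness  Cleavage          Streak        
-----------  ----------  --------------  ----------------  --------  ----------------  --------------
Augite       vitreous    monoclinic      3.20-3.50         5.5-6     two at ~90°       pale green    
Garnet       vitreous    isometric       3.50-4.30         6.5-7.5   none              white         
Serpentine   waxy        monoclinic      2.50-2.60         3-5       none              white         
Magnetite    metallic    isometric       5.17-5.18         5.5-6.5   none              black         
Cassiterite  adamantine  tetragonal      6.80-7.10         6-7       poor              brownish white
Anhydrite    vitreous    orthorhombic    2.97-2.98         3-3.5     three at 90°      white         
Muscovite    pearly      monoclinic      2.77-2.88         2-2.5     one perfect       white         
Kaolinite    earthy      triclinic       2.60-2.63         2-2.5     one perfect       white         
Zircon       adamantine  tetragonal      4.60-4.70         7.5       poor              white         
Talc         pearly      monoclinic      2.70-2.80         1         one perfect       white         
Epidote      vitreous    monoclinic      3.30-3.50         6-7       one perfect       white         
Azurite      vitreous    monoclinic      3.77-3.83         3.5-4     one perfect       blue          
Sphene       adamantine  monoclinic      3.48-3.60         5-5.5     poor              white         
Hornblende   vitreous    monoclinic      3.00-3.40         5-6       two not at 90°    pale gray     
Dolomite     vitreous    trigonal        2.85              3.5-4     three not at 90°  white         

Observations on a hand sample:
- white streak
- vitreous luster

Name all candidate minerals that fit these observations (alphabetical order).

White streak is inconsistent with Augite, Magnetite, Cassiterite, Azurite, Hornblende.
Vitreous luster — narrows the field to Garnet, Anhydrite, Epidote, Dolomite.
The minerals that satisfy all observations are Anhydrite, Dolomite, Epidote, Garnet.

Anhydrite, Dolomite, Epidote, Garnet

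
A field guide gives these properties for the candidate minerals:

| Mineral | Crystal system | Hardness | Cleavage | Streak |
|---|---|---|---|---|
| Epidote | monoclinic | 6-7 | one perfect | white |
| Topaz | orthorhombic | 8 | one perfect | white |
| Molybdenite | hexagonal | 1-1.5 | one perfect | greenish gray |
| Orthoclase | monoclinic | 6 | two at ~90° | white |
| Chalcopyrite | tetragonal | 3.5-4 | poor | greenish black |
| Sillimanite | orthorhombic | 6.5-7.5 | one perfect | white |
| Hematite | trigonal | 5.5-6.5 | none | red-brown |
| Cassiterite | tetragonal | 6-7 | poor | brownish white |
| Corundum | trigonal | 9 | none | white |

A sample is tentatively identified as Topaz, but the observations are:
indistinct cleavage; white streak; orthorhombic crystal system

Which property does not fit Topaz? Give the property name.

Indistinct cleavage: Topaz has cleavage one perfect — inconsistent.
White streak: Topaz has white streak — matches.
Orthorhombic crystal system: Topaz has orthorhombic system — matches.
Everything matches except the cleavage.

cleavage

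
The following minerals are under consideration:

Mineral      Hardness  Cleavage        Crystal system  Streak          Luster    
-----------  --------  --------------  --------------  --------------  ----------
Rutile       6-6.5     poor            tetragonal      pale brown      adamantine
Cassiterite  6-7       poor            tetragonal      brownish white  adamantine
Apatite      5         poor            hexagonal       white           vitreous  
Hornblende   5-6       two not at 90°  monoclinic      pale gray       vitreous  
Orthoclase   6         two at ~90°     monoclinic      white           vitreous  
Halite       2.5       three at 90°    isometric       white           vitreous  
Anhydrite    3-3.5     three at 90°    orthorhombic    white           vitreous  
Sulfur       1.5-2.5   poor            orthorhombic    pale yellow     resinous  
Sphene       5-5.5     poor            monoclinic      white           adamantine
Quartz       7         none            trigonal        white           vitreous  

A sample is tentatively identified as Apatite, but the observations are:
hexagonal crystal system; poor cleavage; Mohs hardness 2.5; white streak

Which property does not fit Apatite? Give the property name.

hardness

Hexagonal crystal system: Apatite has hexagonal system — agrees.
Poor cleavage: Apatite has cleavage poor — agrees.
Mohs hardness 2.5: Apatite has hardness 5 — inconsistent.
White streak: Apatite has white streak — agrees.
Everything matches except the hardness.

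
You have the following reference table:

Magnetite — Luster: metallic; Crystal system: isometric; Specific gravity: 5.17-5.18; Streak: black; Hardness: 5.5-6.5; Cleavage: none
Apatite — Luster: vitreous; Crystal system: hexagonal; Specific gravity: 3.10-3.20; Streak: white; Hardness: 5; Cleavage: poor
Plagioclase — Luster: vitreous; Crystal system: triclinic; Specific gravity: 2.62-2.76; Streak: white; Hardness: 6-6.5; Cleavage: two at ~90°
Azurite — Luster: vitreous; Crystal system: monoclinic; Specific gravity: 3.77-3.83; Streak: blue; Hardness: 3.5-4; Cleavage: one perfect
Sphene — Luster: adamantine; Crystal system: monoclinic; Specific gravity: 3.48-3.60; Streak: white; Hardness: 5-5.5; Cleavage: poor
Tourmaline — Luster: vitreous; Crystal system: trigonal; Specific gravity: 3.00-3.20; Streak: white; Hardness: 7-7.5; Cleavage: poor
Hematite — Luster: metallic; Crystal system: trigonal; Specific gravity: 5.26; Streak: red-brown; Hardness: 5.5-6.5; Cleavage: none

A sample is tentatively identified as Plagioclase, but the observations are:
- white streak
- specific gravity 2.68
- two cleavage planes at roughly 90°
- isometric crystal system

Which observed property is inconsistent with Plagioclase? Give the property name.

crystal system

White streak: Plagioclase has white streak — agrees.
Specific gravity 2.68: Plagioclase has SG 2.62-2.76 — agrees.
Two cleavage planes at roughly 90°: Plagioclase has cleavage two at ~90° — agrees.
Isometric crystal system: Plagioclase has triclinic system — inconsistent.
Only the crystal system is inconsistent.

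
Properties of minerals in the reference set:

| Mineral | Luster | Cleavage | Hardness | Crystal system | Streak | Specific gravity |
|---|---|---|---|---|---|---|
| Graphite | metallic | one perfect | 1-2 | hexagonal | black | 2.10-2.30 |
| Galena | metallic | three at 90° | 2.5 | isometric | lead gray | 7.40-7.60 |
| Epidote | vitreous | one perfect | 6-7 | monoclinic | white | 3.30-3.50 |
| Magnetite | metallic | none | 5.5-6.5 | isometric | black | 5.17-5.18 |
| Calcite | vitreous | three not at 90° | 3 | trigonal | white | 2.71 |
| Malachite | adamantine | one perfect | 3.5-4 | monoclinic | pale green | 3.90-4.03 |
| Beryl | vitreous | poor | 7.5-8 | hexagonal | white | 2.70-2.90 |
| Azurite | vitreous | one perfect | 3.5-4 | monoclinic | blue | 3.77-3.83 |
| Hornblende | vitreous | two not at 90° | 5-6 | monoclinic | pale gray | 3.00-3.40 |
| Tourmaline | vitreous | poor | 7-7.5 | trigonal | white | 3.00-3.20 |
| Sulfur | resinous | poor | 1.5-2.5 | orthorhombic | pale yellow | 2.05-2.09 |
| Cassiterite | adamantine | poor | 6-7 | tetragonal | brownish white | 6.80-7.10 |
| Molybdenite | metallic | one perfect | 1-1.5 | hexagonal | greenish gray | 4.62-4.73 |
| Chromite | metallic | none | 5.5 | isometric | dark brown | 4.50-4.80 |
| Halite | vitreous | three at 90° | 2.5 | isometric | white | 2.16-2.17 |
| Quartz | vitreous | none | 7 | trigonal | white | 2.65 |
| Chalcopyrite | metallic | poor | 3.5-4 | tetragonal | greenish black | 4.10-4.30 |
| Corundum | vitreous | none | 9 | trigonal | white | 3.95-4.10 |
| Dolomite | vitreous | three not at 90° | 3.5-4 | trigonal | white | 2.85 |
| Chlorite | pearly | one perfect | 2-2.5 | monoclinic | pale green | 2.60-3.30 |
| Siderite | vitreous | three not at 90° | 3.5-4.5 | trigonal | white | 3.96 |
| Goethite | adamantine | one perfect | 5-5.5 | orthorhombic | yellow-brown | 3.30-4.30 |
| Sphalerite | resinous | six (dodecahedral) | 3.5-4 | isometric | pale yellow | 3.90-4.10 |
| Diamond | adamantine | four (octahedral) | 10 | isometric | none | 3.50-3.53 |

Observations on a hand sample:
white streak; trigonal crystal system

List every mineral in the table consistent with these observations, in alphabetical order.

Calcite, Corundum, Dolomite, Quartz, Siderite, Tourmaline

White streak: narrows the field to Epidote, Calcite, Beryl, Tourmaline, Halite, Quartz, Corundum, Dolomite, Siderite.
Trigonal crystal system excludes Epidote, Beryl, Halite.
Remaining candidates: Calcite, Corundum, Dolomite, Quartz, Siderite, Tourmaline.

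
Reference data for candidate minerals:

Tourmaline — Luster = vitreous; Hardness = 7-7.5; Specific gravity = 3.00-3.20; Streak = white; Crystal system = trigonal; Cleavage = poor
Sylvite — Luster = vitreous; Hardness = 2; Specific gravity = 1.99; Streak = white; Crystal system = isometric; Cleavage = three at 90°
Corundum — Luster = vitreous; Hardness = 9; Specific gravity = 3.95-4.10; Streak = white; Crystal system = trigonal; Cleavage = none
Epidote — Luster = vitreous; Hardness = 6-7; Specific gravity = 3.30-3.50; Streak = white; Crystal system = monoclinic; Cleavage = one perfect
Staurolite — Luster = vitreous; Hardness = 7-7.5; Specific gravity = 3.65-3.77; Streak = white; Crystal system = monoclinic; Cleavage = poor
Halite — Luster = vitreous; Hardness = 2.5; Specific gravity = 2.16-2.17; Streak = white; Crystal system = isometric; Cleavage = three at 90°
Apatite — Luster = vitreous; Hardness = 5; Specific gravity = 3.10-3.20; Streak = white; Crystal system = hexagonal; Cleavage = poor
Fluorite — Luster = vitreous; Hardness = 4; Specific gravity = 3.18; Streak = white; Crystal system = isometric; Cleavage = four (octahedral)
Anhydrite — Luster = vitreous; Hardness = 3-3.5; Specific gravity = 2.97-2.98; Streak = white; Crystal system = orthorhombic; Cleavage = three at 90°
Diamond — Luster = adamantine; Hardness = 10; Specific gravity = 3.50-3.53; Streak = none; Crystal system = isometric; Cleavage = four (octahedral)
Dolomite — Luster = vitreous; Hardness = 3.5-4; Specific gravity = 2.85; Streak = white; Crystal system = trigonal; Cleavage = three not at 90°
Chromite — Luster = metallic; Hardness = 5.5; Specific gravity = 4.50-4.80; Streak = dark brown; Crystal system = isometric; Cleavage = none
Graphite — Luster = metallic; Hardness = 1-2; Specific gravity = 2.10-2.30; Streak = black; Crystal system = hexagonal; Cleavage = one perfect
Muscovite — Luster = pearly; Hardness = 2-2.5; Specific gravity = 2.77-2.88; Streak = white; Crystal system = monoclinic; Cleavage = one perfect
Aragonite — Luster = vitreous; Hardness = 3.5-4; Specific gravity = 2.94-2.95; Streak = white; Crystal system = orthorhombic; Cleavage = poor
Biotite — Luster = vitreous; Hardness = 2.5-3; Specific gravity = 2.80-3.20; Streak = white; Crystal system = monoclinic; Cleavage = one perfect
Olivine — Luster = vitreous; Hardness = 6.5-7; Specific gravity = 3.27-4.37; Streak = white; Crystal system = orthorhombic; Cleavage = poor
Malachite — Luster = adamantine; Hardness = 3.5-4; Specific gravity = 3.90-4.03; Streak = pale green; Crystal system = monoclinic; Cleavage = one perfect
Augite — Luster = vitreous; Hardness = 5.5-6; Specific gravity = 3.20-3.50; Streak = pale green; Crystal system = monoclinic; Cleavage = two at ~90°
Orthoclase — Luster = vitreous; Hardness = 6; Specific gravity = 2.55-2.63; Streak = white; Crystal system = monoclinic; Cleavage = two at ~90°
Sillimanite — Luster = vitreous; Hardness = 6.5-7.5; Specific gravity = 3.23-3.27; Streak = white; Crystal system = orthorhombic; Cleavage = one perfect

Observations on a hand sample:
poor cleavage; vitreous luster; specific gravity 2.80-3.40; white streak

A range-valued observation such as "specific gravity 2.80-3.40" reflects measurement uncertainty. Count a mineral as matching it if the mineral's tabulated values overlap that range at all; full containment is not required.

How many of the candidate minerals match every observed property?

4

Poor cleavage: leaves Tourmaline, Staurolite, Apatite, Aragonite, Olivine.
Vitreous luster: no further eliminations.
Specific gravity 2.80-3.40 rules out Staurolite.
White streak: consistent with all remaining minerals.
Consistent with every observation: Apatite, Aragonite, Olivine, Tourmaline.
That is 4 minerals.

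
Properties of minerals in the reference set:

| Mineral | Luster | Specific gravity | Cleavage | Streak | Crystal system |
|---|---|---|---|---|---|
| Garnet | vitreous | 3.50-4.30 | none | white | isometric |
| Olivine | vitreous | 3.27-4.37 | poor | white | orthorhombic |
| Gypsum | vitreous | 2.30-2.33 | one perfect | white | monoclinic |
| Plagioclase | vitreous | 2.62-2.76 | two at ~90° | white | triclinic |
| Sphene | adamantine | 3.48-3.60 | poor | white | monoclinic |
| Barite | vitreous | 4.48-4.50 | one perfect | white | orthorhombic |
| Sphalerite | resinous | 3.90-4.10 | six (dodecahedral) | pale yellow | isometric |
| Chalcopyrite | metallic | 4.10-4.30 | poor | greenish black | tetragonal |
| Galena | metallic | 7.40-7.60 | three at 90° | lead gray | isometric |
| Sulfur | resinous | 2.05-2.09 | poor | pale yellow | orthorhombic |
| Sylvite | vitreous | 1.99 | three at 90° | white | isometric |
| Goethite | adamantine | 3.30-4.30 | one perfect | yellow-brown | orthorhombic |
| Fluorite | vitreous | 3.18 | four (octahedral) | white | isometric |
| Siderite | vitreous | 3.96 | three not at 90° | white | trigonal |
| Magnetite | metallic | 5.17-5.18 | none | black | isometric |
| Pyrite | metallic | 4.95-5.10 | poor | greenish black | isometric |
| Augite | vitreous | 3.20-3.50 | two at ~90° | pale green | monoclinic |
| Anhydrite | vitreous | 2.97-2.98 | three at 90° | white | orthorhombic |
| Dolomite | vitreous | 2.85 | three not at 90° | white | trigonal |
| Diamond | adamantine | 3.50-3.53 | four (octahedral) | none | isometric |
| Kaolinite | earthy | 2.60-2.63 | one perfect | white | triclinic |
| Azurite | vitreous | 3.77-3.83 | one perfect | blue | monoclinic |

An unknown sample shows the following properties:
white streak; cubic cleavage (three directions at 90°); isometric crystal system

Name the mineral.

White streak — narrows the field to Garnet, Olivine, Gypsum, Plagioclase, Sphene, Barite, Sylvite, Fluorite, Siderite, Anhydrite, Dolomite, Kaolinite.
Cubic cleavage (three directions at 90°) — only Sylvite, Anhydrite remain.
Isometric crystal system excludes Anhydrite.
Sylvite is the sole remaining match.

Sylvite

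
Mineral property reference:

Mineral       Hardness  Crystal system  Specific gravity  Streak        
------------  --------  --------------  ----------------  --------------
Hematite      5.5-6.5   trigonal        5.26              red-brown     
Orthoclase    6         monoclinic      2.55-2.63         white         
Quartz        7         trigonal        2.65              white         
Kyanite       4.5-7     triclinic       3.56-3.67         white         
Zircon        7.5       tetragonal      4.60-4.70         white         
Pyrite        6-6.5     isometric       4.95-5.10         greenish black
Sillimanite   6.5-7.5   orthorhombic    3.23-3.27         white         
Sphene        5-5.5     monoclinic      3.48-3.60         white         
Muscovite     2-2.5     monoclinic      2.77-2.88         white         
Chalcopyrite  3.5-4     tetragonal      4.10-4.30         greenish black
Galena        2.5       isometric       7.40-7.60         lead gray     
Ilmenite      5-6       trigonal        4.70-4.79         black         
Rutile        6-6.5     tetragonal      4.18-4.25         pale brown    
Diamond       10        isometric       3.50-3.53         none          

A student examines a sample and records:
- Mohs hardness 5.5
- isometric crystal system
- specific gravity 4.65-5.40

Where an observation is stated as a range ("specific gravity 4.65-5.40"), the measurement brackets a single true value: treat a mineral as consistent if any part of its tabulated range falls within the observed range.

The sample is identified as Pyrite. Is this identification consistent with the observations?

No

Mohs hardness 5.5 — Pyrite has hardness 6-6.5; a mismatch.
Isometric crystal system — consistent with Pyrite (isometric system).
Specific gravity 4.65-5.40 — consistent with Pyrite (SG 4.95-5.10).
Pyrite is excluded by the hardness.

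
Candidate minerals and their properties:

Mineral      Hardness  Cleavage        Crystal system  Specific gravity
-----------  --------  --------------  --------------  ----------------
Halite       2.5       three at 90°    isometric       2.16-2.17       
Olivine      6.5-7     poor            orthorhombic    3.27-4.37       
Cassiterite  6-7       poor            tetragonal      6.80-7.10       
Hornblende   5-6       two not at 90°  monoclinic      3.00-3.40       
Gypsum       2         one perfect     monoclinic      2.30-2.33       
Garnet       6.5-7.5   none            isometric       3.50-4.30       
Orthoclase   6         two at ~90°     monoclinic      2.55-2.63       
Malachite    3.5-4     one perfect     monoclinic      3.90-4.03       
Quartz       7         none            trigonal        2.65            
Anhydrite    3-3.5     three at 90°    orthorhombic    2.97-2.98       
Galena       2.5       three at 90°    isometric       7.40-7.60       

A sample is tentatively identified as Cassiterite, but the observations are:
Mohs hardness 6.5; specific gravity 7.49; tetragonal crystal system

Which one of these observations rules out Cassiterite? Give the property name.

specific gravity

Mohs hardness 6.5: Cassiterite has hardness 6-7 — matches.
Specific gravity 7.49: Cassiterite has SG 6.80-7.10 — inconsistent.
Tetragonal crystal system: Cassiterite has tetragonal system — matches.
Everything matches except the specific gravity.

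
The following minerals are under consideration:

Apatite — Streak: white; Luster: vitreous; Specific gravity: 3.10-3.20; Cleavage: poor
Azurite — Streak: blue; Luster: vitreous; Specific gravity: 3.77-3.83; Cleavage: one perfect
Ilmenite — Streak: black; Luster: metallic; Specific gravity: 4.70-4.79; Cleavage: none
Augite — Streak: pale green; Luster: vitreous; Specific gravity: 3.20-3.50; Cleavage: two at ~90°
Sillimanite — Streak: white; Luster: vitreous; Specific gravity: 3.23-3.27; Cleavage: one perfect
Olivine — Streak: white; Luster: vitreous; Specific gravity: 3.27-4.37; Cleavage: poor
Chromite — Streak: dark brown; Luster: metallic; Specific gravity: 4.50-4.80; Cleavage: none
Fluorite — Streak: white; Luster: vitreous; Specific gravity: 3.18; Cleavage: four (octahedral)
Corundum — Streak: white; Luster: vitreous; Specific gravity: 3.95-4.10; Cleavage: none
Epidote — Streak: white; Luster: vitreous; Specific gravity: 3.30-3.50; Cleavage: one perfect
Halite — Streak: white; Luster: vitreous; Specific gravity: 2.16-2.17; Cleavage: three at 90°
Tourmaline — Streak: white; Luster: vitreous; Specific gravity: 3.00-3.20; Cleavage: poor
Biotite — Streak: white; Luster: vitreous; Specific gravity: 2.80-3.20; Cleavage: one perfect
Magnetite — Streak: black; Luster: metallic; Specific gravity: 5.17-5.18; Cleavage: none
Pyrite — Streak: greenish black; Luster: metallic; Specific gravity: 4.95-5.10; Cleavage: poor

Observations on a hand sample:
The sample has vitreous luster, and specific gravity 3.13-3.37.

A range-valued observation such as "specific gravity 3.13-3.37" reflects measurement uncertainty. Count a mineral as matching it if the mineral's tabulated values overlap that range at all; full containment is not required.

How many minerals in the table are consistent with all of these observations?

8

Vitreous luster is inconsistent with Ilmenite, Chromite, Magnetite, Pyrite.
Specific gravity 3.13-3.37 rules out Azurite, Corundum, Halite.
The minerals that satisfy all observations are Apatite, Augite, Biotite, Epidote, Fluorite, Olivine, Sillimanite, Tourmaline.
That is 8 minerals.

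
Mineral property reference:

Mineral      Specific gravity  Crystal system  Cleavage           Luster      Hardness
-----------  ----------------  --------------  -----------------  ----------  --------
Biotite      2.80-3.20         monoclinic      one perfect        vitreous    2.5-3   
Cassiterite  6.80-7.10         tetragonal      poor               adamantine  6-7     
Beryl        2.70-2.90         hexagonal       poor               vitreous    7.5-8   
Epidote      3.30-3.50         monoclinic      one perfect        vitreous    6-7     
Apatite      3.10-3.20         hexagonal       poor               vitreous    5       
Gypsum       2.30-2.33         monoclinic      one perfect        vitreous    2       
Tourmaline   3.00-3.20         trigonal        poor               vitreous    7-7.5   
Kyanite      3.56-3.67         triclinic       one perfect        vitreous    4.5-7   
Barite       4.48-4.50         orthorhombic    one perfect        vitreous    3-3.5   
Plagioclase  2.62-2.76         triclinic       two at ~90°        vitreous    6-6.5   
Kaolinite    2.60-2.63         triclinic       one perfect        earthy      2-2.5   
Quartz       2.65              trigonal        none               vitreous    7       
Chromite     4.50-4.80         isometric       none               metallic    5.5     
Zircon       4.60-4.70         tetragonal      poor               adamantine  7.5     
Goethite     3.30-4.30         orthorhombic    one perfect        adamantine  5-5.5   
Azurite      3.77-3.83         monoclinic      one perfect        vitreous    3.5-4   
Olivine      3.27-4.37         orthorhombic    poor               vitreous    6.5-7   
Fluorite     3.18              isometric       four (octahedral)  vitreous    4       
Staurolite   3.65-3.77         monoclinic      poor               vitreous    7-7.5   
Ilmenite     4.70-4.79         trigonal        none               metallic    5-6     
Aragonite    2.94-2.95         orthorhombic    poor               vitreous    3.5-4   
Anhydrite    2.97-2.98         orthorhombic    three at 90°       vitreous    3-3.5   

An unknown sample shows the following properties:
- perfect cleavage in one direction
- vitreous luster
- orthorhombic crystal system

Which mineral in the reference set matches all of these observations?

Perfect cleavage in one direction: only Biotite, Epidote, Gypsum, Kyanite, Barite, Kaolinite, Goethite, Azurite remain.
Vitreous luster eliminates Kaolinite, Goethite.
Orthorhombic crystal system: narrows the field to Barite.
Only Barite satisfies all observations.

Barite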